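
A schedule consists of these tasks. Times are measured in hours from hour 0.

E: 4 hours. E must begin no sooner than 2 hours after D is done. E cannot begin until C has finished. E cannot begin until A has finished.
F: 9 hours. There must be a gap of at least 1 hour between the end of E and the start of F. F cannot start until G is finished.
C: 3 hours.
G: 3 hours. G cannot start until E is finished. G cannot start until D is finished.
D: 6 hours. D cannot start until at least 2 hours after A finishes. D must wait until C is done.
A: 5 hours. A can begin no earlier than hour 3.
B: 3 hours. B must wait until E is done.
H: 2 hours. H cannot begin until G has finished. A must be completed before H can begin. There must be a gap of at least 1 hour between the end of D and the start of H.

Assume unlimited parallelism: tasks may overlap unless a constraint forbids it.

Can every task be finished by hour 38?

Yes

C has no prerequisites, so it starts at hour 0 and finishes at hour 3.
A waits on its own release at hour 3, so it starts at hour 3 and finishes at 3 + 5 = hour 8.
For D: A (finishes hour 8, plus 2-hour gap → hour 10); C (finishes hour 3). Taking the maximum gives a start of hour 10, and it finishes at 10 + 6 = hour 16.
E needs all of D (finishes hour 16, plus 2-hour gap → hour 18); C (finishes hour 3); A (finishes hour 8). That puts its earliest start at hour 18; it finishes at 18 + 4 = hour 22.
G needs all of E (finishes hour 22); D (finishes hour 16). That puts its earliest start at hour 22; it finishes at 22 + 3 = hour 25.
H cannot start until G (finishes hour 25); A (finishes hour 8); D (finishes hour 16, plus 1-hour gap → hour 17). The controlling bound is hour 25, so H finishes at 25 + 2 = hour 27.
For F: E (finishes hour 22, plus 1-hour gap → hour 23); G (finishes hour 25). Taking the maximum gives a start of hour 25, and it finishes at 25 + 9 = hour 34.
After E (finishes hour 22), B can start at hour 22 and finishes at hour 25.
Every task is finished by hour 34, which is no later than the deadline of 38, so the schedule is feasible.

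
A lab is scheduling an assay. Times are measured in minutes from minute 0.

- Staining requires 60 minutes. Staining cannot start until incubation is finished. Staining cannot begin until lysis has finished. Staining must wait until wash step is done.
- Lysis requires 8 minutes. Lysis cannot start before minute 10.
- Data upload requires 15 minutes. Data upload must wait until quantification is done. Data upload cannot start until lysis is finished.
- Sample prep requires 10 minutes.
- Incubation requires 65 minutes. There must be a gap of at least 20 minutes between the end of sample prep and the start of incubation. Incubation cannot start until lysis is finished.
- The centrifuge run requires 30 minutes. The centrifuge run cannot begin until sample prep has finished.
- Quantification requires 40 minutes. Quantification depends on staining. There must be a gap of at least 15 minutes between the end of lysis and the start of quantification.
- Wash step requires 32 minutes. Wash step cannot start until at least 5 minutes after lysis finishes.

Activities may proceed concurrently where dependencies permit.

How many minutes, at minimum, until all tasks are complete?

Lysis waits on its own release at minute 10, so it starts at minute 10 and finishes at 10 + 8 = minute 18.
Wash step waits on lysis (finishes minute 18, plus 5-minute gap → minute 23), so it starts at minute 23 and finishes at 23 + 32 = minute 55.
Sample prep can start immediately at minute 0; it finishes at minute 10.
The centrifuge run cannot begin until sample prep (finishes minute 10). It runs from minute 10 to 10 + 30 = minute 40.
Incubation cannot start until sample prep (finishes minute 10, plus 20-minute gap → minute 30); lysis (finishes minute 18). The controlling bound is minute 30, so incubation finishes at 30 + 65 = minute 95.
Staining needs all of incubation (finishes minute 95); lysis (finishes minute 18); wash step (finishes minute 55). That puts its earliest start at minute 95; it finishes at 95 + 60 = minute 155.
Quantification cannot start until staining (finishes minute 155); lysis (finishes minute 18, plus 15-minute gap → minute 33). The controlling bound is minute 155, so quantification finishes at 155 + 40 = minute 195.
Data upload needs all of quantification (finishes minute 195); lysis (finishes minute 18). That puts its earliest start at minute 195; it finishes at 195 + 15 = minute 210.
All tasks are finished once the last one completes. Finish times: Sample prep at 10, Lysis at 18, Incubation at 95, The centrifuge run at 40, Wash step at 55, Staining at 155, Quantification at 195, Data upload at 210. The latest is minute 210.

210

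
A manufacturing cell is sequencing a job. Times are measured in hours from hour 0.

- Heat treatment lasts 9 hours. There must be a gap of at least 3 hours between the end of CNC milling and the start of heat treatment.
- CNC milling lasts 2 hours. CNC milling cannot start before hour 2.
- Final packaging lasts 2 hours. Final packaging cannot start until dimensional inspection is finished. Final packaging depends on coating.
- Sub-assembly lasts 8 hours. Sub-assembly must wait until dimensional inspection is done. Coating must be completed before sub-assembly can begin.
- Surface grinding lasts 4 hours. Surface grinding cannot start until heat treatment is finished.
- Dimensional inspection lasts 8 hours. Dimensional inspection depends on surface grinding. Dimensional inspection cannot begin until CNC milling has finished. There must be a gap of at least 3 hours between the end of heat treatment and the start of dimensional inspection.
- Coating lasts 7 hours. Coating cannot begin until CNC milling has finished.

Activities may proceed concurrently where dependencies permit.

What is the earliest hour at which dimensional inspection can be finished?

28

CNC milling waits on its own release at hour 2, so it starts at hour 2 and finishes at 2 + 2 = hour 4.
Heat treatment waits on CNC milling (finishes hour 4, plus 3-hour gap → hour 7), so it starts at hour 7 and finishes at 7 + 9 = hour 16.
After heat treatment (finishes hour 16), surface grinding can start at hour 16 and finishes at hour 20.
Dimensional inspection needs all of surface grinding (finishes hour 20); CNC milling (finishes hour 4); heat treatment (finishes hour 16, plus 3-hour gap → hour 19). That puts its earliest start at hour 20; it finishes at 20 + 8 = hour 28.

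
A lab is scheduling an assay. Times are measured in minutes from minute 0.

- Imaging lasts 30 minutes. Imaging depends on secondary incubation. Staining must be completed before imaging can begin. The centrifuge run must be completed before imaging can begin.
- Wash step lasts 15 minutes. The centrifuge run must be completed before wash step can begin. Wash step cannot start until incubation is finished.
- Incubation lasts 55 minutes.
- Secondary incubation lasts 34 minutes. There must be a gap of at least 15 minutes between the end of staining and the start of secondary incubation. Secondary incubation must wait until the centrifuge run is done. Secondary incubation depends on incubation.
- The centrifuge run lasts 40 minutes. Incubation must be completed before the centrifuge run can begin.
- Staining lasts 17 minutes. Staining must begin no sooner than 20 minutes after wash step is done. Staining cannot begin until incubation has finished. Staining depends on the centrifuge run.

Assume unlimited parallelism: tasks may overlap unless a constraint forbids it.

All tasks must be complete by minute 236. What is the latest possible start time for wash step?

105

Nothing follows imaging; the deadline of minute 236 is its only limit. It must start by 236 − 30 = minute 206.
Secondary incubation feeds into imaging (must start by minute 206); so secondary incubation must finish by minute 206 and therefore start by minute 172.
Staining feeds secondary incubation (must start by minute 172, minus 15-minute gap → minute 157); imaging (must start by minute 206). Taking the minimum, staining must finish by minute 157 and start by 157 − 17 = minute 140.
Since staining (must start by minute 140, minus 20-minute gap → minute 120) depends on it, wash step must finish by minute 120. Backing off its 15-minute duration gives a latest start of minute 105.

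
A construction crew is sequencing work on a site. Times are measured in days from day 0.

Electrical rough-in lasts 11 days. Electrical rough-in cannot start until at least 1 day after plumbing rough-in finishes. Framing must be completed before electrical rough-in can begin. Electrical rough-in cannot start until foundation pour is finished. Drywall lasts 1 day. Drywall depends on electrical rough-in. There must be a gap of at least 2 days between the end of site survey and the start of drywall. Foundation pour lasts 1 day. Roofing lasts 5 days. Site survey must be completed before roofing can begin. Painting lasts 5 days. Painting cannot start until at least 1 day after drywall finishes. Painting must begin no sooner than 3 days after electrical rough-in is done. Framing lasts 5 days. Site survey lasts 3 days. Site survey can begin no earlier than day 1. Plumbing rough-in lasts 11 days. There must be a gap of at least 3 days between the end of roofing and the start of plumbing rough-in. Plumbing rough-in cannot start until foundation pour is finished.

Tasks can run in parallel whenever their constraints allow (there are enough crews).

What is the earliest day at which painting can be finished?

43

Framing has no prerequisites, so it starts at day 0 and finishes at day 5.
Foundation pour can start immediately at day 0; it finishes at day 1.
After its own release at day 1, site survey can start at day 1 and finishes at day 4.
Roofing cannot begin until site survey (finishes day 4). It runs from day 4 to 4 + 5 = day 9.
Plumbing rough-in cannot start until roofing (finishes day 9, plus 3-day gap → day 12); foundation pour (finishes day 1). The controlling bound is day 12, so plumbing rough-in finishes at 12 + 11 = day 23.
Electrical rough-in cannot start until plumbing rough-in (finishes day 23, plus 1-day gap → day 24); framing (finishes day 5); foundation pour (finishes day 1). The controlling bound is day 24, so electrical rough-in finishes at 24 + 11 = day 35.
Drywall has to wait for electrical rough-in (finishes day 35); site survey (finishes day 4, plus 2-day gap → day 6). The latest of these is day 35, so drywall runs day 35 to 35 + 1 = day 36.
Painting needs all of drywall (finishes day 36, plus 1-day gap → day 37); electrical rough-in (finishes day 35, plus 3-day gap → day 38). That puts its earliest start at day 38; it finishes at 38 + 5 = day 43.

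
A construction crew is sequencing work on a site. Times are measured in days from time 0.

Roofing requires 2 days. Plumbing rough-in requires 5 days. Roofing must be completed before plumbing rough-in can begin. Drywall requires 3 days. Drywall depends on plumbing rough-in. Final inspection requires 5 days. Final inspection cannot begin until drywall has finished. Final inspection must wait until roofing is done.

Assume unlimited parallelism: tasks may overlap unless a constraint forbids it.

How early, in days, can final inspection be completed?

Nothing blocks roofing, so it runs from day 0 to day 2.
After roofing (finishes day 2), plumbing rough-in can start at day 2 and finishes at day 7.
Drywall cannot begin until plumbing rough-in (finishes day 7). It runs from day 7 to 7 + 3 = day 10.
Final inspection has to wait for drywall (finishes day 10); roofing (finishes day 2). The latest of these is day 10, so final inspection runs day 10 to 10 + 5 = day 15.

15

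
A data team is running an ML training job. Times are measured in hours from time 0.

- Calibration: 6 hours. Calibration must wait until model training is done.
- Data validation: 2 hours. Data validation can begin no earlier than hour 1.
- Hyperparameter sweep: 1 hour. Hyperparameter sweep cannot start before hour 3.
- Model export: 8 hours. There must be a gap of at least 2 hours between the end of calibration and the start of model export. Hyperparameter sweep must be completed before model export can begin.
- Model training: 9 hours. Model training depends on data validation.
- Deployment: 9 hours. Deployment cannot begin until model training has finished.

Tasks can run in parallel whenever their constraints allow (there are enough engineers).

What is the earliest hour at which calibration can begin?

Data validation waits on its own release at hour 1, so it starts at hour 1 and finishes at 1 + 2 = hour 3.
Model training waits on data validation (finishes hour 3), so it starts at hour 3 and finishes at 3 + 9 = hour 12.
Calibration waits on model training (finishes hour 12), so the earliest it can start is hour 12.

12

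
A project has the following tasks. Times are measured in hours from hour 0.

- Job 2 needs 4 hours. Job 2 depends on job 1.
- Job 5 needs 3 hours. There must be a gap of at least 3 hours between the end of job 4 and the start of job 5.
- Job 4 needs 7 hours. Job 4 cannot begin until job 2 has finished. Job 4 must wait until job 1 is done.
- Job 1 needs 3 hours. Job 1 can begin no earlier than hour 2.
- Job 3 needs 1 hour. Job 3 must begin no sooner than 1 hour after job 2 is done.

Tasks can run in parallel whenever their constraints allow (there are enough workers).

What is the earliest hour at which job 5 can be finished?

22

Job 1 cannot begin until its own release at hour 2. It runs from hour 2 to 2 + 3 = hour 5.
Job 2 waits on job 1 (finishes hour 5), so it starts at hour 5 and finishes at 5 + 4 = hour 9.
Job 4 cannot start until job 2 (finishes hour 9); job 1 (finishes hour 5). The controlling bound is hour 9, so job 4 finishes at 9 + 7 = hour 16.
After job 4 (finishes hour 16, plus 3-hour gap → hour 19), job 5 can start at hour 19 and finishes at hour 22.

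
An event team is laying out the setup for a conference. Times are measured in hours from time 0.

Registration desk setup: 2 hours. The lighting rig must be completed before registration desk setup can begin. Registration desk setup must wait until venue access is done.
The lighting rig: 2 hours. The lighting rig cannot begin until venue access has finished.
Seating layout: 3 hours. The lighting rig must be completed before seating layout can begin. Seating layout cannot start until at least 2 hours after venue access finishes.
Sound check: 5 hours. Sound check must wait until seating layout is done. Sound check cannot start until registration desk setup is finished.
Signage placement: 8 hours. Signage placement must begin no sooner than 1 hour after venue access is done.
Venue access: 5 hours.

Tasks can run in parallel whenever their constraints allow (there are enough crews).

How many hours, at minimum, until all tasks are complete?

Venue access has no prerequisites, so it starts at hour 0 and finishes at hour 5.
Signage placement waits on venue access (finishes hour 5, plus 1-hour gap → hour 6), so it starts at hour 6 and finishes at 6 + 8 = hour 14.
The lighting rig cannot begin until venue access (finishes hour 5). It runs from hour 5 to 5 + 2 = hour 7.
For registration desk setup: the lighting rig (finishes hour 7); venue access (finishes hour 5). Taking the maximum gives a start of hour 7, and it finishes at 7 + 2 = hour 9.
Seating layout has to wait for the lighting rig (finishes hour 7); venue access (finishes hour 5, plus 2-hour gap → hour 7). The latest of these is hour 7, so seating layout runs hour 7 to 7 + 3 = hour 10.
Sound check has to wait for seating layout (finishes hour 10); registration desk setup (finishes hour 9). The latest of these is hour 10, so sound check runs hour 10 to 10 + 5 = hour 15.
All tasks are finished once the last one completes. Finish times: Venue access at 5, The lighting rig at 7, Seating layout at 10, Registration desk setup at 9, Signage placement at 14, Sound check at 15. The latest is hour 15.

15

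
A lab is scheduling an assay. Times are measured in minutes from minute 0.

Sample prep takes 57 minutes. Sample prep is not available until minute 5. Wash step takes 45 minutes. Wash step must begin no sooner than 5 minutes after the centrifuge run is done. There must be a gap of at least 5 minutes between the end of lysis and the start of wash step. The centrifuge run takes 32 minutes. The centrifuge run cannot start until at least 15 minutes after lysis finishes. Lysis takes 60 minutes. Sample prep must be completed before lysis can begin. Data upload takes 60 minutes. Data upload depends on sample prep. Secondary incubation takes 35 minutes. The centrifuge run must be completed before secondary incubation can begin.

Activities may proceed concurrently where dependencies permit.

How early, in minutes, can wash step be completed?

219

Sample prep cannot begin until its own release at minute 5. It runs from minute 5 to 5 + 57 = minute 62.
Lysis waits on sample prep (finishes minute 62), so it starts at minute 62 and finishes at 62 + 60 = minute 122.
After lysis (finishes minute 122, plus 15-minute gap → minute 137), the centrifuge run can start at minute 137 and finishes at minute 169.
Wash step needs all of the centrifuge run (finishes minute 169, plus 5-minute gap → minute 174); lysis (finishes minute 122, plus 5-minute gap → minute 127). That puts its earliest start at minute 174; it finishes at 174 + 45 = minute 219.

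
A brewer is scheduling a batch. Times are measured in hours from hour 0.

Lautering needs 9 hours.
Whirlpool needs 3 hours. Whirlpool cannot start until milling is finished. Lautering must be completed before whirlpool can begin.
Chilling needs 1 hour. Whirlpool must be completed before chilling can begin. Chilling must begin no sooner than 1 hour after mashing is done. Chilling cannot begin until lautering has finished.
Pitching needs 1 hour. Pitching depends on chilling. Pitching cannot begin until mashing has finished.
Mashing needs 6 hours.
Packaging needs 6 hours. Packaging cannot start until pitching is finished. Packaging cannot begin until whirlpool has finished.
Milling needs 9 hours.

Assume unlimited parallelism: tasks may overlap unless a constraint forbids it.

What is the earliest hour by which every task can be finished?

Lautering has no prerequisites, so it starts at hour 0 and finishes at hour 9.
Mashing has no prerequisites, so it starts at hour 0 and finishes at hour 6.
Milling has no prerequisites, so it starts at hour 0 and finishes at hour 9.
Whirlpool cannot start until milling (finishes hour 9); lautering (finishes hour 9). The controlling bound is hour 9, so whirlpool finishes at 9 + 3 = hour 12.
Chilling cannot start until whirlpool (finishes hour 12); mashing (finishes hour 6, plus 1-hour gap → hour 7); lautering (finishes hour 9). The controlling bound is hour 12, so chilling finishes at 12 + 1 = hour 13.
For pitching: chilling (finishes hour 13); mashing (finishes hour 6). Taking the maximum gives a start of hour 13, and it finishes at 13 + 1 = hour 14.
Packaging has to wait for pitching (finishes hour 14); whirlpool (finishes hour 12). The latest of these is hour 14, so packaging runs hour 14 to 14 + 6 = hour 20.
All tasks are finished once the last one completes. Finish times: Milling at 9, Mashing at 6, Lautering at 9, Whirlpool at 12, Chilling at 13, Pitching at 14, Packaging at 20. The latest is hour 20.

20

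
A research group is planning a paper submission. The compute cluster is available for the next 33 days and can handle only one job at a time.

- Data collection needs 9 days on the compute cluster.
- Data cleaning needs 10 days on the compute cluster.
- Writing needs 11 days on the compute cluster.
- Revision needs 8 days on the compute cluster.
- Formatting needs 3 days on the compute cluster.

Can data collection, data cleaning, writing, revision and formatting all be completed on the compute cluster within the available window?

No

Running back to back, the jobs need 9 + 10 + 11 + 8 + 3 = 41 days on the compute cluster.
Since 41 > 33, they cannot all fit.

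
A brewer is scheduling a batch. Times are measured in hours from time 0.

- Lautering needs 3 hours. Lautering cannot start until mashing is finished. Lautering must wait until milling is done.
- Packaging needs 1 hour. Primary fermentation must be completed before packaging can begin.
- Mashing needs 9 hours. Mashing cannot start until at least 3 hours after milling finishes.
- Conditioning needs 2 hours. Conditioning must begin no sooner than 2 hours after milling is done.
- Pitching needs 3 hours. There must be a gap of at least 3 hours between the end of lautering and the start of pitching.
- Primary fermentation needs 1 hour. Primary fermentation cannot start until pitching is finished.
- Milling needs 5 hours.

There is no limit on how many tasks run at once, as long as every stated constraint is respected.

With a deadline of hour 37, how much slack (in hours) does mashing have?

Nothing blocks milling, so it runs from hour 0 to hour 5.
Mashing cannot begin until milling (finishes hour 5, plus 3-hour gap → hour 8). It runs from hour 8 to 8 + 9 = hour 17.

Working backward from the deadline:
Nothing follows packaging; the deadline of hour 37 is its only limit. It must start by 37 − 1 = hour 36.
Primary fermentation feeds into packaging (must start by hour 36); so primary fermentation must finish by hour 36 and therefore start by hour 35.
Since primary fermentation (must start by hour 35) depends on it, pitching must finish by hour 35. Backing off its 3-hour duration gives a latest start of hour 32.
Since pitching (must start by hour 32, minus 3-hour gap → hour 29) depends on it, lautering must finish by hour 29. Backing off its 3-hour duration gives a latest start of hour 26.
Mashing has to be done before lautering (must start by hour 26). That means finishing by hour 26, i.e. starting by 26 − 9 = hour 17.
So mashing can start as early as hour 8 and as late as hour 17, giving 17 − 8 = 9 hours of slack.

9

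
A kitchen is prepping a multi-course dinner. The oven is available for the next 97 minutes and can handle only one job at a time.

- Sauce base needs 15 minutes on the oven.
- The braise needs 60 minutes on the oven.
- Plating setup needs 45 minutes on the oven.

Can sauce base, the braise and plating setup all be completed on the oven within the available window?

Running back to back, the jobs need 15 + 60 + 45 = 120 minutes on the oven.
Since 120 > 97, they cannot all fit.

No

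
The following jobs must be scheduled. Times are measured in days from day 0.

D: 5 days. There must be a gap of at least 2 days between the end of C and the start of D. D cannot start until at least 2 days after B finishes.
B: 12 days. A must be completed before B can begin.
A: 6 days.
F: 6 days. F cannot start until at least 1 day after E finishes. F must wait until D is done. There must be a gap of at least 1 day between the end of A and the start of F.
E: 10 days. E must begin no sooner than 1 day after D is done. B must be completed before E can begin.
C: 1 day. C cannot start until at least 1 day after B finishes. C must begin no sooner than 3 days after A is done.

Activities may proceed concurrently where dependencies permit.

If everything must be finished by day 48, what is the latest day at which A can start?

3

F has no dependents, so it just needs to finish by day 48. Starting by 48 − 6 = day 42 achieves that.
E feeds into F (must start by day 42, minus 1-day gap → day 41); so E must finish by day 41 and therefore start by day 31.
For D: E (must start by day 31, minus 1-day gap → day 30); F (must start by day 42). The most restrictive is day 30; with a 5-day duration, D must start by day 25.
Since D (must start by day 25, minus 2-day gap → day 23) depends on it, C must finish by day 23. Backing off its 1-day duration gives a latest start of day 22.
B must finish in time for C (must start by day 22, minus 1-day gap → day 21); D (must start by day 25, minus 2-day gap → day 23); E (must start by day 31). The tightest is day 21, so B must start by 21 − 12 = day 9.
A feeds B (must start by day 9); C (must start by day 22, minus 3-day gap → day 19); F (must start by day 42, minus 1-day gap → day 41). Taking the minimum, A must finish by day 9 and start by 9 − 6 = day 3.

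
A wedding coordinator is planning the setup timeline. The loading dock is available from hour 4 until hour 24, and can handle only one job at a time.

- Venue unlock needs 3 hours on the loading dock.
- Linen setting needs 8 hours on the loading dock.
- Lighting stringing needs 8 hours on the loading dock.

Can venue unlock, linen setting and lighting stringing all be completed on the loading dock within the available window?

The loading dock window is 24 − 4 = 20 hours.
Running back to back, the jobs need 3 + 8 + 8 = 19 hours on the loading dock.
Since 19 ≤ 20, they fit within the window.

Yes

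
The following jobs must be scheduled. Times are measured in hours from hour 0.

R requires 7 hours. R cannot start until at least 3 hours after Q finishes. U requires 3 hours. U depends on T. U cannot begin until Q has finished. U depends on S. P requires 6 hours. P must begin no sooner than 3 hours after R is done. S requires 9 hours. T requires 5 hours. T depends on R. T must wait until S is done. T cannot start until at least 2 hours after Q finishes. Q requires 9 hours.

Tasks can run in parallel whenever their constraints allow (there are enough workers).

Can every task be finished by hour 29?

Yes

S has no prerequisites, so it starts at hour 0 and finishes at hour 9.
Nothing blocks Q, so it runs from hour 0 to hour 9.
R waits on Q (finishes hour 9, plus 3-hour gap → hour 12), so it starts at hour 12 and finishes at 12 + 7 = hour 19.
T needs all of R (finishes hour 19); S (finishes hour 9); Q (finishes hour 9, plus 2-hour gap → hour 11). That puts its earliest start at hour 19; it finishes at 19 + 5 = hour 24.
U needs all of T (finishes hour 24); Q (finishes hour 9); S (finishes hour 9). That puts its earliest start at hour 24; it finishes at 24 + 3 = hour 27.
P cannot begin until R (finishes hour 19, plus 3-hour gap → hour 22). It runs from hour 22 to 22 + 6 = hour 28.
Every task is finished by hour 28, which is no later than the deadline of 29, so the schedule is feasible.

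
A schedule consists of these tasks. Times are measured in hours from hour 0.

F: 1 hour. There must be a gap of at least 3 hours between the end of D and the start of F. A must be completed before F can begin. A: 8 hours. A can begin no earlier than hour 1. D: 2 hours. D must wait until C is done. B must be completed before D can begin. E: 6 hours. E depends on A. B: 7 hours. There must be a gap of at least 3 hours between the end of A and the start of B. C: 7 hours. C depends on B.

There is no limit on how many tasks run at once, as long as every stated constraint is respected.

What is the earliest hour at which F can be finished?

A waits on its own release at hour 1, so it starts at hour 1 and finishes at 1 + 8 = hour 9.
B cannot begin until A (finishes hour 9, plus 3-hour gap → hour 12). It runs from hour 12 to 12 + 7 = hour 19.
C cannot begin until B (finishes hour 19). It runs from hour 19 to 19 + 7 = hour 26.
D has to wait for C (finishes hour 26); B (finishes hour 19). The latest of these is hour 26, so D runs hour 26 to 26 + 2 = hour 28.
F needs all of D (finishes hour 28, plus 3-hour gap → hour 31); A (finishes hour 9). That puts its earliest start at hour 31; it finishes at 31 + 1 = hour 32.

32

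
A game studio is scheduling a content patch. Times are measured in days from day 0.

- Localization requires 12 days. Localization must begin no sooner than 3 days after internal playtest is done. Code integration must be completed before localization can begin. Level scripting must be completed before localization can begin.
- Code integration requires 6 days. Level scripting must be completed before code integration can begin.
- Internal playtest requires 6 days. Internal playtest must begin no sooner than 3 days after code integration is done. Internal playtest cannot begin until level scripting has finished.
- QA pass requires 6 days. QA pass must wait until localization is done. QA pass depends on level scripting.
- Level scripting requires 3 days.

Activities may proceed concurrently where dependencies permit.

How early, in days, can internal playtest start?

12

Level scripting has no prerequisites, so it starts at day 0 and finishes at day 3.
Code integration waits on level scripting (finishes day 3), so it starts at day 3 and finishes at 3 + 6 = day 9.
Internal playtest waits on code integration (finishes day 9, plus 3-day gap → day 12); level scripting (finishes day 3). The latest of these is day 12, which is the earliest internal playtest can start.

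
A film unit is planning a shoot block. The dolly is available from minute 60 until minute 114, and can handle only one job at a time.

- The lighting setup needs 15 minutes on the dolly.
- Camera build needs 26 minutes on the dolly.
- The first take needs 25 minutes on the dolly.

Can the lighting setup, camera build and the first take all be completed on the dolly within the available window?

No

The dolly window is 114 − 60 = 54 minutes.
Running back to back, the jobs need 15 + 26 + 25 = 66 minutes on the dolly.
Since 66 > 54, they cannot all fit.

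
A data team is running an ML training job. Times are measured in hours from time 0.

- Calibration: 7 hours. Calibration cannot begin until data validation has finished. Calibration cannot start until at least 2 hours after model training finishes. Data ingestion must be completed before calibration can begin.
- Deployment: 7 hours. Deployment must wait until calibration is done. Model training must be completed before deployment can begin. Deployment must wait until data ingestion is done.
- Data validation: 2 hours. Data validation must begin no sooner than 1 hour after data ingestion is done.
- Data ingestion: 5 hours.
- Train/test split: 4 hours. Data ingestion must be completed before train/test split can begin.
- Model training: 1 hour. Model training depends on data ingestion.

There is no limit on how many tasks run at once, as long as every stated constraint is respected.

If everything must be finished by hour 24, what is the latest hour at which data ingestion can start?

2

Deployment has no dependents, so it just needs to finish by hour 24. Starting by 24 − 7 = hour 17 achieves that.
Since deployment (must start by hour 17) depends on it, calibration must finish by hour 17. Backing off its 7-hour duration gives a latest start of hour 10.
Data validation has to be done before calibration (must start by hour 10). That means finishing by hour 10, i.e. starting by 10 − 2 = hour 8.
Nothing follows train/test split; the deadline of hour 24 is its only limit. It must start by 24 − 4 = hour 20.
Model training must finish in time for calibration (must start by hour 10, minus 2-hour gap → hour 8); deployment (must start by hour 17). The tightest is hour 8, so model training must start by 8 − 1 = hour 7.
Data ingestion has several dependents: data validation (must start by hour 8, minus 1-hour gap → hour 7); train/test split (must start by hour 20); model training (must start by hour 7); calibration (must start by hour 10); deployment (must start by hour 17). The earliest of those limits is hour 7, so data ingestion must start by 7 − 5 = hour 2.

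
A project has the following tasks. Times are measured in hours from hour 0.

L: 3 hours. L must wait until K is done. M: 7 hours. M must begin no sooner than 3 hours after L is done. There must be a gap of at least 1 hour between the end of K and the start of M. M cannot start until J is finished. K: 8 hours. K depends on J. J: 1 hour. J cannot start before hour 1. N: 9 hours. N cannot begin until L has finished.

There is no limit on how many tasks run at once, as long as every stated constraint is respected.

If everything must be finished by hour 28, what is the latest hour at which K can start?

7

M has no dependents, so it just needs to finish by hour 28. Starting by 28 − 7 = hour 21 achieves that.
To finish by hour 28, N (duration 9) must start no later than hour 19.
L must finish in time for M (must start by hour 21, minus 3-hour gap → hour 18); N (must start by hour 19). The tightest is hour 18, so L must start by 18 − 3 = hour 15.
For K: L (must start by hour 15); M (must start by hour 21, minus 1-hour gap → hour 20). The most restrictive is hour 15; with an 8-hour duration, K must start by hour 7.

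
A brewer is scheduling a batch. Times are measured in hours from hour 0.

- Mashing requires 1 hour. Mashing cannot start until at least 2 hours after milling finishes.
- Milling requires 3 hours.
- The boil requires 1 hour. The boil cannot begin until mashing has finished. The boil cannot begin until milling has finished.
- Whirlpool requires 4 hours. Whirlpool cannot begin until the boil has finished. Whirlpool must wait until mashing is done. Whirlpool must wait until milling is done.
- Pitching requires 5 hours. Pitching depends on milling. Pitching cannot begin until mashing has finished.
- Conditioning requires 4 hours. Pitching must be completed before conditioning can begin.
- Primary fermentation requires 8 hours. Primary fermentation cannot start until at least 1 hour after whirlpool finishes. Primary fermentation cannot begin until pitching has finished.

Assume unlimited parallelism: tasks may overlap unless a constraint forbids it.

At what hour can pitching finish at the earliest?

Nothing blocks milling, so it runs from hour 0 to hour 3.
After milling (finishes hour 3, plus 2-hour gap → hour 5), mashing can start at hour 5 and finishes at hour 6.
Pitching has to wait for milling (finishes hour 3); mashing (finishes hour 6). The latest of these is hour 6, so pitching runs hour 6 to 6 + 5 = hour 11.

11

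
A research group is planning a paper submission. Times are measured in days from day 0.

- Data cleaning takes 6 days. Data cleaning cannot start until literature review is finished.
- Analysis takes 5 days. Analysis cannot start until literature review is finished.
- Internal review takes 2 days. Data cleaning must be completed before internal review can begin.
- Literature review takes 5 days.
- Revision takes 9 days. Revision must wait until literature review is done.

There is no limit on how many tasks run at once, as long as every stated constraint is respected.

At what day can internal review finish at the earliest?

Nothing blocks literature review, so it runs from day 0 to day 5.
After literature review (finishes day 5), data cleaning can start at day 5 and finishes at day 11.
Internal review cannot begin until data cleaning (finishes day 11). It runs from day 11 to 11 + 2 = day 13.

13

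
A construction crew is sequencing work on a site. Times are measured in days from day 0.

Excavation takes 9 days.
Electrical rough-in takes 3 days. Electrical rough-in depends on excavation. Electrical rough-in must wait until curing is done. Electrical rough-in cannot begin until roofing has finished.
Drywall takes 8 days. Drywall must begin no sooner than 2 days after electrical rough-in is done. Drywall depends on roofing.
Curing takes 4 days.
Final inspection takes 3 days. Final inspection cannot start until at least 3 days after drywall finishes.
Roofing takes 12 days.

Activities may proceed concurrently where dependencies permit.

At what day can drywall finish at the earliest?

25

Roofing can start immediately at day 0; it finishes at day 12.
Curing can start immediately at day 0; it finishes at day 4.
Excavation has no prerequisites, so it starts at day 0 and finishes at day 9.
For electrical rough-in: excavation (finishes day 9); curing (finishes day 4); roofing (finishes day 12). Taking the maximum gives a start of day 12, and it finishes at 12 + 3 = day 15.
Drywall cannot start until electrical rough-in (finishes day 15, plus 2-day gap → day 17); roofing (finishes day 12). The controlling bound is day 17, so drywall finishes at 17 + 8 = day 25.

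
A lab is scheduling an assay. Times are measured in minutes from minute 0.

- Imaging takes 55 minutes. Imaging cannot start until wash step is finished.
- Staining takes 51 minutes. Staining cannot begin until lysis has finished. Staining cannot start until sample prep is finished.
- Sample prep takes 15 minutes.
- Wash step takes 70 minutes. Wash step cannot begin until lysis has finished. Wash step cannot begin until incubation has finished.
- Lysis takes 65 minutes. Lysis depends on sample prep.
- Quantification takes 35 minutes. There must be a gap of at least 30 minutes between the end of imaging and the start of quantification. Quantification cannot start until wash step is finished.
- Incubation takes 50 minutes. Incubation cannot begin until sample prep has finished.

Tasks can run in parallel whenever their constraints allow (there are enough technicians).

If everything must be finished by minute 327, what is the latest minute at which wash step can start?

137

Quantification has no dependents, so it just needs to finish by minute 327. Starting by 327 − 35 = minute 292 achieves that.
Since quantification (must start by minute 292, minus 30-minute gap → minute 262) depends on it, imaging must finish by minute 262. Backing off its 55-minute duration gives a latest start of minute 207.
For wash step: imaging (must start by minute 207); quantification (must start by minute 292). The most restrictive is minute 207; with a 70-minute duration, wash step must start by minute 137.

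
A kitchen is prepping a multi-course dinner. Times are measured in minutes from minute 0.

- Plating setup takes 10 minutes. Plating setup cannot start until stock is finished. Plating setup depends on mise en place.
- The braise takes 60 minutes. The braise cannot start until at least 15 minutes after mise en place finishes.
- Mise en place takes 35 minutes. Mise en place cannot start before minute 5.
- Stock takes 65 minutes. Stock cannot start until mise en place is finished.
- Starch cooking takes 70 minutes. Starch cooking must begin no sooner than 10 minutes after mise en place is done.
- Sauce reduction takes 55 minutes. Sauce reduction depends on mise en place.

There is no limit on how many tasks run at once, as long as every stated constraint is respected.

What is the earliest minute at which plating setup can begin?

105

Mise en place waits on its own release at minute 5, so it starts at minute 5 and finishes at 5 + 35 = minute 40.
Stock cannot begin until mise en place (finishes minute 40). It runs from minute 40 to 40 + 65 = minute 105.
Plating setup waits on stock (finishes minute 105); mise en place (finishes minute 40). The latest of these is minute 105, which is the earliest plating setup can start.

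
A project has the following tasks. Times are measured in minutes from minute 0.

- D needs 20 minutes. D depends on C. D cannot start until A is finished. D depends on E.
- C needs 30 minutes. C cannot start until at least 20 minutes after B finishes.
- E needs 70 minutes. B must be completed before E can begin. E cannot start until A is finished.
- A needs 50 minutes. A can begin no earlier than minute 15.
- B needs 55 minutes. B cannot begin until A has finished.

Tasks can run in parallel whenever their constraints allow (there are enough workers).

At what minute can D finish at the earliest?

210

A cannot begin until its own release at minute 15. It runs from minute 15 to 15 + 50 = minute 65.
After A (finishes minute 65), B can start at minute 65 and finishes at minute 120.
For E: B (finishes minute 120); A (finishes minute 65). Taking the maximum gives a start of minute 120, and it finishes at 120 + 70 = minute 190.
C cannot begin until B (finishes minute 120, plus 20-minute gap → minute 140). It runs from minute 140 to 140 + 30 = minute 170.
D needs all of C (finishes minute 170); A (finishes minute 65); E (finishes minute 190). That puts its earliest start at minute 190; it finishes at 190 + 20 = minute 210.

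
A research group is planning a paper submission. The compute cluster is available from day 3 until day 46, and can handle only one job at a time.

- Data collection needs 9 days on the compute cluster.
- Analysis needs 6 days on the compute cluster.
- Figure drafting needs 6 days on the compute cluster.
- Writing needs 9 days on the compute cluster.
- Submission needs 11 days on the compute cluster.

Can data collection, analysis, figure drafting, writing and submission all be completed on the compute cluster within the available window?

Yes

The compute cluster window is 46 − 3 = 43 days.
Running back to back, the jobs need 9 + 6 + 6 + 9 + 11 = 41 days on the compute cluster.
Since 41 ≤ 43, they fit within the window.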